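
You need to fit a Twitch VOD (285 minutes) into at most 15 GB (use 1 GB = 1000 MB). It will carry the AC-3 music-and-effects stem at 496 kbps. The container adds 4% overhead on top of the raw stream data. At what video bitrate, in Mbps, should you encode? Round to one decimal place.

6.3 Mbps

Budget: 15 GB = 120000.0 Mb.
Stream payload after overhead: 120000.0 / 1.04 = 115384.6 Mb.
285 min = 17100 s
Total bitrate budget: 115384.6 Mb / 17100 s = 6.748 Mbps.
Audio: 496 kbps = 0.496 Mbps.
Video: 6.748 − 0.496 = 6.252 Mbps.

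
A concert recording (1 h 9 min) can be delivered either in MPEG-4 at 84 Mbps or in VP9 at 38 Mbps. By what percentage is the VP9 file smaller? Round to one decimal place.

1 h 9 min = 69 min = 4140 s
MPEG-4: 84.000 Mbps × 4140 s = 347760.0 Mb = 40.485 GiB.
VP9: 38.000 Mbps × 4140 s = 157320.0 Mb = 18.314 GiB.
Reduction: (1 − 18.314/40.485) × 100 = 54.76%.

54.8%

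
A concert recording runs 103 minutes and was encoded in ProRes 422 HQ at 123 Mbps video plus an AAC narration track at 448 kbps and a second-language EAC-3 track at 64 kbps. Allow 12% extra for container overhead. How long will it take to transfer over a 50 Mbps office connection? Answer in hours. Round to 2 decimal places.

4.75 hours

103 min = 6180 s
Audio total: 448 + 64 = 512 kbps = 0.512 Mbps.
Total bitrate: 123.512 Mbps.
File: 123.512 Mbps × 6180 s = 763304.2 Mb.
With 12% container overhead: ×1.12. → 854900.7 Mb.
At 50 Mbps: 854900.7 / 50 = 17098.0 s ≈ 4.75 hours.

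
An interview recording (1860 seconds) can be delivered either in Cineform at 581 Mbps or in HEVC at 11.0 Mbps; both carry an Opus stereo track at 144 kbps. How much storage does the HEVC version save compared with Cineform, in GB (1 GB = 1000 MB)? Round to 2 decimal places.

132.53 GB

Audio: 144 kbps = 0.144 Mbps.
Cineform: 581.144 Mbps × 1860 s = 1080927.8 Mb = 135.116 GB.
HEVC: 11.144 Mbps × 1860 s = 20727.8 Mb = 2.591 GB.
Saving: 135.116 − 2.591 = 132.525 GB.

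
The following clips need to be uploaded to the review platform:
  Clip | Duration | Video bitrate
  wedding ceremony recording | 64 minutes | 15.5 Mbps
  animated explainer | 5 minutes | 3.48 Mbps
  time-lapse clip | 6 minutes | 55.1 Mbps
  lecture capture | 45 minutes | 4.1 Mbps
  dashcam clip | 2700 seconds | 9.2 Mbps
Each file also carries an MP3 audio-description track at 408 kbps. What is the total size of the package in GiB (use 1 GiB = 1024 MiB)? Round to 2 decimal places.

14.01 GiB

Audio: 408 kbps = 0.408 Mbps.
wedding ceremony recording: 15.908 Mbps × 3840 s = 61086.7 Mb
animated explainer: 3.888 Mbps × 300 s = 1166.4 Mb
time-lapse clip: 55.508 Mbps × 360 s = 19982.9 Mb
lecture capture: 4.508 Mbps × 2700 s = 12171.6 Mb
dashcam clip: 9.608 Mbps × 2700 s = 25941.6 Mb
Total: 120349.2 Mb = 15043.6 MB.
= 14.01 GiB.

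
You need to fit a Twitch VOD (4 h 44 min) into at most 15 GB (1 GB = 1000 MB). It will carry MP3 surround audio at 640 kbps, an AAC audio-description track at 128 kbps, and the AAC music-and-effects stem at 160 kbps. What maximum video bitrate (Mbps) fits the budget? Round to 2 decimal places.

Budget: 15 GB = 120000.0 Mb.
4 h 44 min = 284 min = 17040 s
Total bitrate budget: 120000.0 Mb / 17040 s = 7.042 Mbps.
Audio total: 640 + 128 + 160 = 928 kbps = 0.928 Mbps.
Video: 7.042 − 0.928 = 6.114 Mbps.

6.11 Mbps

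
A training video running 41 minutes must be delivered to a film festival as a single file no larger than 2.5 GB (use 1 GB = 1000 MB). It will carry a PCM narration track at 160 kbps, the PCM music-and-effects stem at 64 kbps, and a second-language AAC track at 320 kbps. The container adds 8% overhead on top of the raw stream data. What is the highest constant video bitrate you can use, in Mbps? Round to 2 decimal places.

Budget: 2.5 GB = 20000.0 Mb.
Stream payload after overhead: 20000.0 / 1.08 = 18518.5 Mb.
41 min = 2460 s
Total bitrate budget: 18518.5 Mb / 2460 s = 7.528 Mbps.
Audio total: 160 + 64 + 320 = 544 kbps = 0.544 Mbps.
Video: 7.528 − 0.544 = 6.984 Mbps.

6.98 Mbps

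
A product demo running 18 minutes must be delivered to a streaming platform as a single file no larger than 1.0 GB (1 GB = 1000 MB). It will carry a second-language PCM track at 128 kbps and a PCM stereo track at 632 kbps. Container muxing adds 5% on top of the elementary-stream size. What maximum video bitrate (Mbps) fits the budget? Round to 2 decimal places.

6.29 Mbps

Budget: 1.0 GB = 8000.0 Mb.
Stream payload after overhead: 8000.0 / 1.05 = 7619.0 Mb.
18 min = 1080 s
Total bitrate budget: 7619.0 Mb / 1080 s = 7.055 Mbps.
Audio total: 128 + 632 = 760 kbps = 0.760 Mbps.
Video: 7.055 − 0.760 = 6.295 Mbps.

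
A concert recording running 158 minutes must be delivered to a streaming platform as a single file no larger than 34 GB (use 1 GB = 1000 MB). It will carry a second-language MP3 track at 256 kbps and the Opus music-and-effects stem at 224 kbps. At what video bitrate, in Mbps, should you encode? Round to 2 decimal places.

Budget: 34 GB = 272000.0 Mb.
158 min = 9480 s
Total bitrate budget: 272000.0 Mb / 9480 s = 28.692 Mbps.
Audio total: 256 + 224 = 480 kbps = 0.480 Mbps.
Video: 28.692 − 0.480 = 28.212 Mbps.

28.21 Mbps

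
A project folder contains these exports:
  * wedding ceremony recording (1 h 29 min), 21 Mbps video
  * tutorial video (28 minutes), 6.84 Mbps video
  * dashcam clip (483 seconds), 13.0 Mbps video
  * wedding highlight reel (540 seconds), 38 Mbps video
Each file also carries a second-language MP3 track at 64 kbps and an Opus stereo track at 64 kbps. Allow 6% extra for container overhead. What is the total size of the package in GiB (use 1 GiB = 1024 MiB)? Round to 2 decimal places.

Audio total: 64 + 64 = 128 kbps = 0.128 Mbps.
wedding ceremony recording: 21.128 Mbps × 5340 s × 1.06 = 119592.9 Mb
tutorial video: 6.968 Mbps × 1680 s × 1.06 = 12408.6 Mb
dashcam clip: 13.128 Mbps × 483 s × 1.06 = 6721.3 Mb
wedding highlight reel: 38.128 Mbps × 540 s × 1.06 = 21824.5 Mb
Total: 160547.3 Mb = 20068.4 MB.
= 18.69 GiB.

18.69 GiB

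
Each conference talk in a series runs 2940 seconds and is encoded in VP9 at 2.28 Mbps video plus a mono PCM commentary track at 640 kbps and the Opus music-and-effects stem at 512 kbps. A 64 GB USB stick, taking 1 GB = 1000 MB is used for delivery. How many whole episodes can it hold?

Audio total: 640 + 512 = 1152 kbps = 1.152 Mbps.
Total bitrate: 3.432 Mbps.
Per item: 3.432 Mbps × 2940 s = 10,090 Mb = 1,261 MB.
Capacity: 64 GB = 512,000 Mb; 50.74 items → 50 complete.

50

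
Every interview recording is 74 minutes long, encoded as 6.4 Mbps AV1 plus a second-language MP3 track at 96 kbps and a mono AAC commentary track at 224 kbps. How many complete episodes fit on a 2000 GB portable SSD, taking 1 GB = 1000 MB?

74 min = 4440 s
Audio total: 96 + 224 = 320 kbps = 0.320 Mbps.
Total bitrate: 6.720 Mbps.
Per item: 6.720 Mbps × 4440 s = 29,837 Mb = 3,730 MB.
Capacity: 2000 GB = 16,000,000 Mb; 536.25 items → 536 complete.

536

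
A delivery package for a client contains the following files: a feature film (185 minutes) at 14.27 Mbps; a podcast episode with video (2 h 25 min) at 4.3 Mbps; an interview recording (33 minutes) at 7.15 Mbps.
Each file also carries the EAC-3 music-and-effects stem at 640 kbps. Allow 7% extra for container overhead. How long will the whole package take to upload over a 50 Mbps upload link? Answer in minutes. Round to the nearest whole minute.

80 minutes

Audio: 640 kbps = 0.640 Mbps.
feature film: 14.910 Mbps × 11100 s × 1.07 = 177086.1 Mb
podcast episode with video: 4.940 Mbps × 8700 s × 1.07 = 45986.5 Mb
interview recording: 7.790 Mbps × 1980 s × 1.07 = 16503.9 Mb
Total: 239576.4 Mb = 29947.1 MB.
At 50 Mbps: 239576.4 / 50 = 4792 s ≈ 79.9 minutes.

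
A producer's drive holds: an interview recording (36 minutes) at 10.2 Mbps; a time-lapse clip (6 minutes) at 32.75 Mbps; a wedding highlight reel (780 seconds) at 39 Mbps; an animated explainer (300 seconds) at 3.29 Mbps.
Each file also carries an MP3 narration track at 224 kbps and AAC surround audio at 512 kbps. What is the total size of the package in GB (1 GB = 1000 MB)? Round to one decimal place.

Audio total: 224 + 512 = 736 kbps = 0.736 Mbps.
interview recording: 10.936 Mbps × 2160 s = 23621.8 Mb
time-lapse clip: 33.486 Mbps × 360 s = 12055.0 Mb
wedding highlight reel: 39.736 Mbps × 780 s = 30994.1 Mb
animated explainer: 4.026 Mbps × 300 s = 1207.8 Mb
Total: 67878.6 Mb = 8484.8 MB.
= 8.485 GB.

8.5 GB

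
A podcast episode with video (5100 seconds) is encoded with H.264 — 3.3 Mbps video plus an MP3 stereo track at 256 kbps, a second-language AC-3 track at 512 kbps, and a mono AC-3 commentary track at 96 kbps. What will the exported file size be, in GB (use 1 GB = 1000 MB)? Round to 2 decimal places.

2.65 GB

Audio total: 256 + 512 + 96 = 864 kbps = 0.864 Mbps.
Total bitrate: 3.3 + 0.864 = 4.164 Mbps.
Stream data: 4.164 Mbps × 5100 s = 21236.4 Mb.
21,236 Mb ÷ 8 = 2,655 MB → 2.655 GB.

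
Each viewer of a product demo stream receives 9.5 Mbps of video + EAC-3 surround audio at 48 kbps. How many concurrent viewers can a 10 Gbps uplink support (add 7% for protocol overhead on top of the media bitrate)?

978

Audio: 48 kbps = 0.048 Mbps.
Per-viewer media rate: 9.548 Mbps.
On the wire with 7% overhead: 10.216 Mbps.
10 Gbps = 10,000 Mbps; 10,000 / 10.216 = 978.82 → 978 viewers.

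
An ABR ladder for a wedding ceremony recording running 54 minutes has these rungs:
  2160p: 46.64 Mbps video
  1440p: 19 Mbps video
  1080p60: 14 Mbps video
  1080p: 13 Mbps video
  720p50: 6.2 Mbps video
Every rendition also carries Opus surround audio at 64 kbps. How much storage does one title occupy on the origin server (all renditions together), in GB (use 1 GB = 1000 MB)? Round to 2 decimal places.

40.16 GB

54 min = 3240 s
Audio: 64 kbps = 0.064 Mbps.
Sum of rendition bitrates: (46.64+0.064) + (19+0.064) + (14+0.064) + (13+0.064) + (6.2+0.064) = 99.160 Mbps.
× 3240 s = 321,278 Mb = 40,160 MB = 40.16 GB.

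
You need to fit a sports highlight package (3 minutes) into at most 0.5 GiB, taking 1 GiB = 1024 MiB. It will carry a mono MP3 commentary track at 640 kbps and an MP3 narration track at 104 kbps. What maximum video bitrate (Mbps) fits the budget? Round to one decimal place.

Budget: 0.5 GiB = 4295.0 Mb.
3 min = 180 s
Total bitrate budget: 4295.0 Mb / 180 s = 23.861 Mbps.
Audio total: 640 + 104 = 744 kbps = 0.744 Mbps.
Video: 23.861 − 0.744 = 23.117 Mbps.

23.1 Mbps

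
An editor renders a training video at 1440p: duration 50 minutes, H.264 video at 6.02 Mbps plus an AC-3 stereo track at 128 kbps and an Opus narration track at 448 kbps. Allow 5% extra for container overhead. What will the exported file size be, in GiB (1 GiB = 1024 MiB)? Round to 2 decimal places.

50 min = 3000 s
Audio total: 128 + 448 = 576 kbps = 0.576 Mbps.
Total bitrate: 6.02 + 0.576 = 6.596 Mbps.
Stream data: 6.596 Mbps × 3000 s = 19788.0 Mb.
With 5% container overhead: ×1.05.
20,777 Mb = 2,597,175,000 bytes ÷ 1,073,741,824 = 2.419 GiB.

2.42 GiB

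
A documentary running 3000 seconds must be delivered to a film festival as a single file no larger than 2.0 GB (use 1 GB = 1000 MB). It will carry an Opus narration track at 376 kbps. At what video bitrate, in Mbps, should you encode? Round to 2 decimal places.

Budget: 2.0 GB = 16000.0 Mb.
Total bitrate budget: 16000.0 Mb / 3000 s = 5.333 Mbps.
Audio: 376 kbps = 0.376 Mbps.
Video: 5.333 − 0.376 = 4.957 Mbps.

4.96 Mbps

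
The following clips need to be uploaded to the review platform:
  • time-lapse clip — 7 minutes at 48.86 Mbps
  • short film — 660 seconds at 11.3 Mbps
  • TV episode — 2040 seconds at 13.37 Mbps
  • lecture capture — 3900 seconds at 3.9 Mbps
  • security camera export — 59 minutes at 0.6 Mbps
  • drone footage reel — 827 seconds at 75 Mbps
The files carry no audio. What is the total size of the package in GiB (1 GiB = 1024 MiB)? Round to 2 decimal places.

15.67 GiB

time-lapse clip: 48.860 Mbps × 420 s = 20521.2 Mb
short film: 11.300 Mbps × 660 s = 7458.0 Mb
TV episode: 13.370 Mbps × 2040 s = 27274.8 Mb
lecture capture: 3.900 Mbps × 3900 s = 15210.0 Mb
security camera export: 0.600 Mbps × 3540 s = 2124.0 Mb
drone footage reel: 75.000 Mbps × 827 s = 62025.0 Mb
Total: 134613.0 Mb = 16826.6 MB.
= 15.67 GiB.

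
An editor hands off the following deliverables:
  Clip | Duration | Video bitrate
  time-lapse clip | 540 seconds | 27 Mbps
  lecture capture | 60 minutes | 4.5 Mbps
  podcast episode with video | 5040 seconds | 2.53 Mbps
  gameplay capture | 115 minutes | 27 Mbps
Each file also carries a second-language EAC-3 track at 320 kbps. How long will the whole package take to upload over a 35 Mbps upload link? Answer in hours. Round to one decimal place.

1.9 hours

Audio: 320 kbps = 0.320 Mbps.
time-lapse clip: 27.320 Mbps × 540 s = 14752.8 Mb
lecture capture: 4.820 Mbps × 3600 s = 17352.0 Mb
podcast episode with video: 2.850 Mbps × 5040 s = 14364.0 Mb
gameplay capture: 27.320 Mbps × 6900 s = 188508.0 Mb
Total: 234976.8 Mb = 29372.1 MB.
At 35 Mbps: 234976.8 / 35 = 6714 s ≈ 1.86 hours.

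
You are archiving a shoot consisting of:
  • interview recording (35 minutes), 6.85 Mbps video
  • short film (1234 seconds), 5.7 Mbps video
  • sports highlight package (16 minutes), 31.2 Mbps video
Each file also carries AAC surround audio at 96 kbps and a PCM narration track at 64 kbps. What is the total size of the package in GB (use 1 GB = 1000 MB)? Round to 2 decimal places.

Audio total: 96 + 64 = 160 kbps = 0.160 Mbps.
interview recording: 7.010 Mbps × 2100 s = 14721.0 Mb
short film: 5.860 Mbps × 1234 s = 7231.2 Mb
sports highlight package: 31.360 Mbps × 960 s = 30105.6 Mb
Total: 52057.8 Mb = 6507.2 MB.
= 6.507 GB.

6.51 GB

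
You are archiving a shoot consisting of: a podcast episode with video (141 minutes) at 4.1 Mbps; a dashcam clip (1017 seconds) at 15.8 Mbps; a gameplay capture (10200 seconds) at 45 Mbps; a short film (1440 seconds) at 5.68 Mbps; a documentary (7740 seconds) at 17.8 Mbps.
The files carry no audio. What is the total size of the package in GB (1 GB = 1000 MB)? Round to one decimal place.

82.0 GB

podcast episode with video: 4.100 Mbps × 8460 s = 34686.0 Mb
dashcam clip: 15.800 Mbps × 1017 s = 16068.6 Mb
gameplay capture: 45.000 Mbps × 10200 s = 459000.0 Mb
short film: 5.680 Mbps × 1440 s = 8179.2 Mb
documentary: 17.800 Mbps × 7740 s = 137772.0 Mb
Total: 655705.8 Mb = 81963.2 MB.
= 81.96 GB.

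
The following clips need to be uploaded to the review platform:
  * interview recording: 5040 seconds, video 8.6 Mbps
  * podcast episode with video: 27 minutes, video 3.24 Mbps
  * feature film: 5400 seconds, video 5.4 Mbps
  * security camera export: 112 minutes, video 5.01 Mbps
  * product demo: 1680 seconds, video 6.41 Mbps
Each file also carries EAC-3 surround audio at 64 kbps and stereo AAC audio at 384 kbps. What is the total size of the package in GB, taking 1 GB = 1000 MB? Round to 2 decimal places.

16.42 GB

Audio total: 64 + 384 = 448 kbps = 0.448 Mbps.
interview recording: 9.048 Mbps × 5040 s = 45601.9 Mb
podcast episode with video: 3.688 Mbps × 1620 s = 5974.6 Mb
feature film: 5.848 Mbps × 5400 s = 31579.2 Mb
security camera export: 5.458 Mbps × 6720 s = 36677.8 Mb
product demo: 6.858 Mbps × 1680 s = 11521.4 Mb
Total: 131354.9 Mb = 16419.4 MB.
= 16.42 GB.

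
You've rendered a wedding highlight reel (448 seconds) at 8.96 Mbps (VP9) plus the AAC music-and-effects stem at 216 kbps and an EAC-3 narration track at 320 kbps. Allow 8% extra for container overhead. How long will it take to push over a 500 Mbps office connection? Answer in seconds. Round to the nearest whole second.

9 seconds

Audio total: 216 + 320 = 536 kbps = 0.536 Mbps.
Total bitrate: 9.496 Mbps.
File: 9.496 Mbps × 448 s = 4254.2 Mb.
With 8% container overhead: ×1.08. → 4594.5 Mb.
At 500 Mbps: 4594.5 / 500 = 9.2 s ≈ 9.19 seconds.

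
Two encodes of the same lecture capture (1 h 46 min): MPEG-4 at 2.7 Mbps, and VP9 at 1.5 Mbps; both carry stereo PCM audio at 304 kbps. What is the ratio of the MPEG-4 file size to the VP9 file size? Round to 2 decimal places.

1 h 46 min = 106 min = 6360 s
Audio: 304 kbps = 0.304 Mbps.
MPEG-4: 3.004 Mbps × 6360 s = 19105.4 Mb = 2.224 GiB.
VP9: 1.804 Mbps × 6360 s = 11473.4 Mb = 1.336 GiB.
Ratio: 2.224 / 1.336 = 1.665.

1.67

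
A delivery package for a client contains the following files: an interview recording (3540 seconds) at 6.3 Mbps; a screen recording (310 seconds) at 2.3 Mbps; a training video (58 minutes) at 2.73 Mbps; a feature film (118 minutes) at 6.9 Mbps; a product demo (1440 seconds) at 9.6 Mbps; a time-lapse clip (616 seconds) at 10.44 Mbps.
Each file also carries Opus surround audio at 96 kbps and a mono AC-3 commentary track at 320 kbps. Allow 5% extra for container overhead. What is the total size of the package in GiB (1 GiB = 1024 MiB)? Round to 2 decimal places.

13.26 GiB

Audio total: 96 + 320 = 416 kbps = 0.416 Mbps.
interview recording: 6.716 Mbps × 3540 s × 1.05 = 24963.4 Mb
screen recording: 2.716 Mbps × 310 s × 1.05 = 884.1 Mb
training video: 3.146 Mbps × 3480 s × 1.05 = 11495.5 Mb
feature film: 7.316 Mbps × 7080 s × 1.05 = 54387.1 Mb
product demo: 10.016 Mbps × 1440 s × 1.05 = 15144.2 Mb
time-lapse clip: 10.856 Mbps × 616 s × 1.05 = 7021.7 Mb
Total: 113895.9 Mb = 14237.0 MB.
= 13.26 GiB.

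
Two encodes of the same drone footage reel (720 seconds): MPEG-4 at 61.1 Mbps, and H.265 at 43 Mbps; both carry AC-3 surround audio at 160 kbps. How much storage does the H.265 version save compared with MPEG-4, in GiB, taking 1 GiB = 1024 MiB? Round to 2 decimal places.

1.52 GiB

Audio: 160 kbps = 0.160 Mbps.
MPEG-4: 61.260 Mbps × 720 s = 44107.2 Mb = 5.135 GiB.
H.265: 43.160 Mbps × 720 s = 31075.2 Mb = 3.618 GiB.
Saving: 5.135 − 3.618 = 1.517 GiB.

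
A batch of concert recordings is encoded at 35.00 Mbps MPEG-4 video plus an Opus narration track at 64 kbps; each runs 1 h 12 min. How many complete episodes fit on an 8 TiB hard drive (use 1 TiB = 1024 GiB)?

464

1 h 12 min = 72 min = 4320 s
Audio: 64 kbps = 0.064 Mbps.
Total bitrate: 35.064 Mbps.
Per item: 35.064 Mbps × 4320 s = 151,476 Mb = 18,935 MB.
Capacity: 8 TiB = 70,368,744 Mb; 464.55 items → 464 complete.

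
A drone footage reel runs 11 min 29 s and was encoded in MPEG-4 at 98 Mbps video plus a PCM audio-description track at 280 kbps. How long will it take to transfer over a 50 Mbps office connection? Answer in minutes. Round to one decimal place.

11 min 29 s = 689 s
Audio: 280 kbps = 0.280 Mbps.
Total bitrate: 98.280 Mbps.
File: 98.280 Mbps × 689 s = 67714.9 Mb.
At 50 Mbps: 67714.9 / 50 = 1354.3 s ≈ 22.6 minutes.

22.6 minutes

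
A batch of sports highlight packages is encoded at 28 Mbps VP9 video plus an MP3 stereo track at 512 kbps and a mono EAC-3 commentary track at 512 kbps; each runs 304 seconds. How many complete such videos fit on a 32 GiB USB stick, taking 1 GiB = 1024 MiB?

31

Audio total: 512 + 512 = 1024 kbps = 1.024 Mbps.
Total bitrate: 29.024 Mbps.
Per item: 29.024 Mbps × 304 s = 8,823 Mb = 1,103 MB.
Capacity: 32 GiB = 274,878 Mb; 31.15 items → 31 complete.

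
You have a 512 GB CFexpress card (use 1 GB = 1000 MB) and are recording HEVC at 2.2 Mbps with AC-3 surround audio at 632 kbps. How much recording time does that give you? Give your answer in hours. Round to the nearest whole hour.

402 hours

Audio: 632 kbps = 0.632 Mbps.
Total bitrate: 2.2 + 0.632 = 2.832 Mbps.
Capacity: 512 GB = 4,096,000 Mb.
Recording time: 4,096,000 / 2.832 = 1,446,328 s ≈ 402 hours.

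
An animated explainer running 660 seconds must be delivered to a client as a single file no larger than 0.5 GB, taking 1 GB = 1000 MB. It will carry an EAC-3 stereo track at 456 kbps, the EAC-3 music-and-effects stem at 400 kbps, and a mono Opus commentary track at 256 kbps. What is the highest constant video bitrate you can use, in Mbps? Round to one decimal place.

4.9 Mbps

Budget: 0.5 GB = 4000.0 Mb.
Total bitrate budget: 4000.0 Mb / 660 s = 6.061 Mbps.
Audio total: 456 + 400 + 256 = 1112 kbps = 1.112 Mbps.
Video: 6.061 − 1.112 = 4.949 Mbps.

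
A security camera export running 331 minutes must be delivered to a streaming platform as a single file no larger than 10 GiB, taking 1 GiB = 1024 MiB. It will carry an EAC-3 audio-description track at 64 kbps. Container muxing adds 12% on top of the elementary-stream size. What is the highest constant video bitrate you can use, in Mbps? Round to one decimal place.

3.8 Mbps

Budget: 10 GiB = 85899.3 Mb.
Stream payload after overhead: 85899.3 / 1.12 = 76695.8 Mb.
331 min = 19860 s
Total bitrate budget: 76695.8 Mb / 19860 s = 3.862 Mbps.
Audio: 64 kbps = 0.064 Mbps.
Video: 3.862 − 0.064 = 3.798 Mbps.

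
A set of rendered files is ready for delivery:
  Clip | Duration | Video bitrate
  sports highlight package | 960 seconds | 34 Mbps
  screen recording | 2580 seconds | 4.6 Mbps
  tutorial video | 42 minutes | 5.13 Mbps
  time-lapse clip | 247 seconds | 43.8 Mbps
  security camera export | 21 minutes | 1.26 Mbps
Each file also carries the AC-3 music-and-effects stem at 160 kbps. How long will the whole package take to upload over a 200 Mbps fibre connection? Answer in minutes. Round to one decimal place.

5.9 minutes

Audio: 160 kbps = 0.160 Mbps.
sports highlight package: 34.160 Mbps × 960 s = 32793.6 Mb
screen recording: 4.760 Mbps × 2580 s = 12280.8 Mb
tutorial video: 5.290 Mbps × 2520 s = 13330.8 Mb
time-lapse clip: 43.960 Mbps × 247 s = 10858.1 Mb
security camera export: 1.420 Mbps × 1260 s = 1789.2 Mb
Total: 71052.5 Mb = 8881.6 MB.
At 200 Mbps: 71052.5 / 200 = 355 s ≈ 5.92 minutes.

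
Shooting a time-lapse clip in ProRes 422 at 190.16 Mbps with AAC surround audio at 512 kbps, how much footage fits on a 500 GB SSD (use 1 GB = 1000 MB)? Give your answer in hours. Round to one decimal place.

5.8 hours

Audio: 512 kbps = 0.512 Mbps.
Total bitrate: 190.16 + 0.512 = 190.672 Mbps.
Capacity: 500 GB = 4,000,000 Mb.
Recording time: 4,000,000 / 190.672 = 20,978 s ≈ 5.83 hours.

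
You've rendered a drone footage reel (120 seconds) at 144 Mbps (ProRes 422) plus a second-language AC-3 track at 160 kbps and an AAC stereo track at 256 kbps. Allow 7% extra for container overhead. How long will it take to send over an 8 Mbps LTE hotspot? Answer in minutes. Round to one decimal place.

38.6 minutes

Audio total: 160 + 256 = 416 kbps = 0.416 Mbps.
Total bitrate: 144.416 Mbps.
File: 144.416 Mbps × 120 s = 17329.9 Mb.
With 7% container overhead: ×1.07. → 18543.0 Mb.
At 8 Mbps: 18543.0 / 8 = 2317.9 s ≈ 38.6 minutes.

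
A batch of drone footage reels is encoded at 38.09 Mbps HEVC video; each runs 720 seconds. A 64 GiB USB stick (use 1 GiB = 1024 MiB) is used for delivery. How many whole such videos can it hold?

20

Per item: 38.090 Mbps × 720 s = 27,425 Mb = 3,428 MB.
Capacity: 64 GiB = 549,756 Mb; 20.05 items → 20 complete.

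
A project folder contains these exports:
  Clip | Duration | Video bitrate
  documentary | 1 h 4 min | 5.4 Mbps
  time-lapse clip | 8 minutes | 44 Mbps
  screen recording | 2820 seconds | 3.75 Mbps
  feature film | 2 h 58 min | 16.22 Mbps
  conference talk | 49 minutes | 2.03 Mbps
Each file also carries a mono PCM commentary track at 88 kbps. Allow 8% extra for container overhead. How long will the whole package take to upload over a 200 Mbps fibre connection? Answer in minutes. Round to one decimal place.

Audio: 88 kbps = 0.088 Mbps.
documentary: 5.488 Mbps × 3840 s × 1.08 = 22759.8 Mb
time-lapse clip: 44.088 Mbps × 480 s × 1.08 = 22855.2 Mb
screen recording: 3.838 Mbps × 2820 s × 1.08 = 11689.0 Mb
feature film: 16.308 Mbps × 10680 s × 1.08 = 188103.0 Mb
conference talk: 2.118 Mbps × 2940 s × 1.08 = 6725.1 Mb
Total: 252132.1 Mb = 31516.5 MB.
At 200 Mbps: 252132.1 / 200 = 1261 s ≈ 21 minutes.

21.0 minutes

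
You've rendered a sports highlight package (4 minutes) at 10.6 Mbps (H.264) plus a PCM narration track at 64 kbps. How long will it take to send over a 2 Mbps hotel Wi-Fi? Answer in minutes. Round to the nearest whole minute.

21 minutes

4 min = 240 s
Audio: 64 kbps = 0.064 Mbps.
Total bitrate: 10.664 Mbps.
File: 10.664 Mbps × 240 s = 2559.4 Mb.
At 2 Mbps: 2559.4 / 2 = 1279.7 s ≈ 21.3 minutes.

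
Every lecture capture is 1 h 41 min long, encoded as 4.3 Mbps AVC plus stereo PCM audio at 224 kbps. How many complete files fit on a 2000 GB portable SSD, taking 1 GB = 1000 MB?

583

1 h 41 min = 101 min = 6060 s
Audio: 224 kbps = 0.224 Mbps.
Total bitrate: 4.524 Mbps.
Per item: 4.524 Mbps × 6060 s = 27,415 Mb = 3,427 MB.
Capacity: 2000 GB = 16,000,000 Mb; 583.61 items → 583 complete.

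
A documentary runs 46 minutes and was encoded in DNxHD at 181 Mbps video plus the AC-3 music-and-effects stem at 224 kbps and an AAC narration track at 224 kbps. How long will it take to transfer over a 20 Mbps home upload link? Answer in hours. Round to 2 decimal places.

6.96 hours

46 min = 2760 s
Audio total: 224 + 224 = 448 kbps = 0.448 Mbps.
Total bitrate: 181.448 Mbps.
File: 181.448 Mbps × 2760 s = 500796.5 Mb.
At 20 Mbps: 500796.5 / 20 = 25039.8 s ≈ 6.96 hours.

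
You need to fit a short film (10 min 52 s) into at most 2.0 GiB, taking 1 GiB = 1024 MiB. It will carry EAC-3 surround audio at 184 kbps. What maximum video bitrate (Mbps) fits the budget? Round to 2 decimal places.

26.17 Mbps

Budget: 2.0 GiB = 17179.9 Mb.
10 min 52 s = 652 s
Total bitrate budget: 17179.9 Mb / 652 s = 26.349 Mbps.
Audio: 184 kbps = 0.184 Mbps.
Video: 26.349 − 0.184 = 26.165 Mbps.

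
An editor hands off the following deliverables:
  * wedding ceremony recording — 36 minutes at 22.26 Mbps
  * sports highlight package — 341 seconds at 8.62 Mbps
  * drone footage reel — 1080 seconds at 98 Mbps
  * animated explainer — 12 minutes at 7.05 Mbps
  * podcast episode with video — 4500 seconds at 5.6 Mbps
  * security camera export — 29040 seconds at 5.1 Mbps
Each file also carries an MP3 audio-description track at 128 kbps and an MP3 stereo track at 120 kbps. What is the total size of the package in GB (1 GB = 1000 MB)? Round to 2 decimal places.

Audio total: 128 + 120 = 248 kbps = 0.248 Mbps.
wedding ceremony recording: 22.508 Mbps × 2160 s = 48617.3 Mb
sports highlight package: 8.868 Mbps × 341 s = 3024.0 Mb
drone footage reel: 98.248 Mbps × 1080 s = 106107.8 Mb
animated explainer: 7.298 Mbps × 720 s = 5254.6 Mb
podcast episode with video: 5.848 Mbps × 4500 s = 26316.0 Mb
security camera export: 5.348 Mbps × 29040 s = 155305.9 Mb
Total: 344625.6 Mb = 43078.2 MB.
= 43.08 GB.

43.08 GB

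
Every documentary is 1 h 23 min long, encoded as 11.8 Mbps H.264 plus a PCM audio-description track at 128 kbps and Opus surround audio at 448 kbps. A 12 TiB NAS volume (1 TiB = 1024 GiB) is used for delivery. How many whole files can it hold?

1 h 23 min = 83 min = 4980 s
Audio total: 128 + 448 = 576 kbps = 0.576 Mbps.
Total bitrate: 12.376 Mbps.
Per item: 12.376 Mbps × 4980 s = 61,632 Mb = 7,704 MB.
Capacity: 12 TiB = 105,553,116 Mb; 1712.62 items → 1712 complete.

1712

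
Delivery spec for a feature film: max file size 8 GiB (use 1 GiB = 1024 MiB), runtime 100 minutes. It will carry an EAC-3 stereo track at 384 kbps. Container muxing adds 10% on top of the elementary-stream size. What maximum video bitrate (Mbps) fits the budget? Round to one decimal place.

10.0 Mbps

Budget: 8 GiB = 68719.5 Mb.
Stream payload after overhead: 68719.5 / 1.10 = 62472.3 Mb.
100 min = 6000 s
Total bitrate budget: 62472.3 Mb / 6000 s = 10.412 Mbps.
Audio: 384 kbps = 0.384 Mbps.
Video: 10.412 − 0.384 = 10.028 Mbps.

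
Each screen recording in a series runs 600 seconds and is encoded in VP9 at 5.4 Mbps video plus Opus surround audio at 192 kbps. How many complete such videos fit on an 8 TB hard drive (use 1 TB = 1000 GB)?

Audio: 192 kbps = 0.192 Mbps.
Total bitrate: 5.592 Mbps.
Per item: 5.592 Mbps × 600 s = 3,355 Mb = 419.4 MB.
Capacity: 8 TB = 64,000,000 Mb; 19074.87 items → 19074 complete.

19074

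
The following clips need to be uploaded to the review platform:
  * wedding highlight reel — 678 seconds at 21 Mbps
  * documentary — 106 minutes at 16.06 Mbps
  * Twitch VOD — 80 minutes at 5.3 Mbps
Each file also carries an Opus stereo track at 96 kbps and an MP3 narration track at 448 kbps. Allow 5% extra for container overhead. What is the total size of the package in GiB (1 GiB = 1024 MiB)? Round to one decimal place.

Audio total: 96 + 448 = 544 kbps = 0.544 Mbps.
wedding highlight reel: 21.544 Mbps × 678 s × 1.05 = 15337.2 Mb
documentary: 16.604 Mbps × 6360 s × 1.05 = 110881.5 Mb
Twitch VOD: 5.844 Mbps × 4800 s × 1.05 = 29453.8 Mb
Total: 155672.4 Mb = 19459.1 MB.
= 18.12 GiB.

18.1 GiB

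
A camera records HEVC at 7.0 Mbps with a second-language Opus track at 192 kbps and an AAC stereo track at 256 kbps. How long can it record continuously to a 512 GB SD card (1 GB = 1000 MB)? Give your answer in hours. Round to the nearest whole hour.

Audio total: 192 + 256 = 448 kbps = 0.448 Mbps.
Total bitrate: 7.0 + 0.448 = 7.448 Mbps.
Capacity: 512 GB = 4,096,000 Mb.
Recording time: 4,096,000 / 7.448 = 549,946 s ≈ 153 hours.

153 hours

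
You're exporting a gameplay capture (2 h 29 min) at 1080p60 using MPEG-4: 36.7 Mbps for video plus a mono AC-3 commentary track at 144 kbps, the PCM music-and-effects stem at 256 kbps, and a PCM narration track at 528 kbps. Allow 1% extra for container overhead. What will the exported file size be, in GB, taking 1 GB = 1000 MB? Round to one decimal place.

2 h 29 min = 149 min = 8940 s
Audio total: 144 + 256 + 528 = 928 kbps = 0.928 Mbps.
Total bitrate: 36.7 + 0.928 = 37.628 Mbps.
Stream data: 37.628 Mbps × 8940 s = 336394.3 Mb.
With 1% container overhead: ×1.01.
339,758 Mb ÷ 8 = 42,470 MB → 42.47 GB.

42.5 GB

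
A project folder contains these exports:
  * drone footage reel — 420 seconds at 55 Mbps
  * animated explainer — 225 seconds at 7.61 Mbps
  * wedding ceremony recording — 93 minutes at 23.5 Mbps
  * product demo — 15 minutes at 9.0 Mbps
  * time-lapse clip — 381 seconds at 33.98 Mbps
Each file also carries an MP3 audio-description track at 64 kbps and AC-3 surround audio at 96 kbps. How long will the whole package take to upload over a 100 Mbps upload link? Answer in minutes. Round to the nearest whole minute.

30 minutes

Audio total: 64 + 96 = 160 kbps = 0.160 Mbps.
drone footage reel: 55.160 Mbps × 420 s = 23167.2 Mb
animated explainer: 7.770 Mbps × 225 s = 1748.2 Mb
wedding ceremony recording: 23.660 Mbps × 5580 s = 132022.8 Mb
product demo: 9.160 Mbps × 900 s = 8244.0 Mb
time-lapse clip: 34.140 Mbps × 381 s = 13007.3 Mb
Total: 178189.6 Mb = 22273.7 MB.
At 100 Mbps: 178189.6 / 100 = 1782 s ≈ 29.7 minutes.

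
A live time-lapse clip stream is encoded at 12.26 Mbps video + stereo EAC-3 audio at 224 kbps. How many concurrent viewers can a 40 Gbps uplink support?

Audio: 224 kbps = 0.224 Mbps.
Per-viewer media rate: 12.484 Mbps.
40 Gbps = 40,000 Mbps; 40,000 / 12.484 = 3204.10 → 3204 viewers.

3204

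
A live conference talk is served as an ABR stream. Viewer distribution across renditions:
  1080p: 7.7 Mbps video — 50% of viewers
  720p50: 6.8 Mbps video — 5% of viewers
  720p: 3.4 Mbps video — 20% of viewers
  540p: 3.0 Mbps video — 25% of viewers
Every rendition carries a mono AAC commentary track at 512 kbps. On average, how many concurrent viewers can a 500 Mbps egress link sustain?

81

Audio: 512 kbps = 0.512 Mbps.
Average per-viewer bitrate: 0.50×8.212 + 0.05×7.312 + 0.20×3.912 + 0.25×3.512 = 6.132 Mbps.
500 Mbps = 500.0 Mbps; 500.0 / 6.132 = 81.54 → 81.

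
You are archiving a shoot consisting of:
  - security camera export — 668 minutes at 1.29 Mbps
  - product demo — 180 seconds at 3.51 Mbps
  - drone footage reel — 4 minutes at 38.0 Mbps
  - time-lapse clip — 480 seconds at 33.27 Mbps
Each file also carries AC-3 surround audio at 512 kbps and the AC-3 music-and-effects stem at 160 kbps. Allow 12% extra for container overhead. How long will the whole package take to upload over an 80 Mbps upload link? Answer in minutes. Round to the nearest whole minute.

24 minutes

Audio total: 512 + 160 = 672 kbps = 0.672 Mbps.
security camera export: 1.962 Mbps × 40080 s × 1.12 = 88073.4 Mb
product demo: 4.182 Mbps × 180 s × 1.12 = 843.1 Mb
drone footage reel: 38.672 Mbps × 240 s × 1.12 = 10395.0 Mb
time-lapse clip: 33.942 Mbps × 480 s × 1.12 = 18247.2 Mb
Total: 117558.7 Mb = 14694.8 MB.
At 80 Mbps: 117558.7 / 80 = 1469 s ≈ 24.5 minutes.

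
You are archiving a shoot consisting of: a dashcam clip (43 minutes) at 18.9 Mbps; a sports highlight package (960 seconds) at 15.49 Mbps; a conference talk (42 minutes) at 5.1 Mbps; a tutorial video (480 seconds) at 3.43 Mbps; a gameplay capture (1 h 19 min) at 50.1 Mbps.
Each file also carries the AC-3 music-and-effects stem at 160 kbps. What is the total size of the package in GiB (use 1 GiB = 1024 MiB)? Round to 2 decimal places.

36.95 GiB

Audio: 160 kbps = 0.160 Mbps.
dashcam clip: 19.060 Mbps × 2580 s = 49174.8 Mb
sports highlight package: 15.650 Mbps × 960 s = 15024.0 Mb
conference talk: 5.260 Mbps × 2520 s = 13255.2 Mb
tutorial video: 3.590 Mbps × 480 s = 1723.2 Mb
gameplay capture: 50.260 Mbps × 4740 s = 238232.4 Mb
Total: 317409.6 Mb = 39676.2 MB.
= 36.95 GiB.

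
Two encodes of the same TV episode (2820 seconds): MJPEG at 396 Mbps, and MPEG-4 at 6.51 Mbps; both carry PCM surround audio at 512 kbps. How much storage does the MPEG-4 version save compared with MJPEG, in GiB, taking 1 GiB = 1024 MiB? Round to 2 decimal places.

127.87 GiB

Audio: 512 kbps = 0.512 Mbps.
MJPEG: 396.512 Mbps × 2820 s = 1118163.8 Mb = 130.171 GiB.
MPEG-4: 7.022 Mbps × 2820 s = 19802.0 Mb = 2.305 GiB.
Saving: 130.171 − 2.305 = 127.866 GiB.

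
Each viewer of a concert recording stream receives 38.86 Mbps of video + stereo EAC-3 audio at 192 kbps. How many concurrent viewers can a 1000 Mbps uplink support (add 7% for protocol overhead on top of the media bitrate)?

23

Audio: 192 kbps = 0.192 Mbps.
Per-viewer media rate: 39.052 Mbps.
On the wire with 7% overhead: 41.786 Mbps.
1000 Mbps = 1,000 Mbps; 1,000 / 41.786 = 23.93 → 23 viewers.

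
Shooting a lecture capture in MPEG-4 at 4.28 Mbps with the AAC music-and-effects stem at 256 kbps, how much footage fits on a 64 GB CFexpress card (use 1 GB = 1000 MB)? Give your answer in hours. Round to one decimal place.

Audio: 256 kbps = 0.256 Mbps.
Total bitrate: 4.28 + 0.256 = 4.536 Mbps.
Capacity: 64 GB = 512,000 Mb.
Recording time: 512,000 / 4.536 = 112,875 s ≈ 31.4 hours.

31.4 hours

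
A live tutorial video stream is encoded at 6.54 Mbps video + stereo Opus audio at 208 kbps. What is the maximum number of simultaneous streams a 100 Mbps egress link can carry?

14

Audio: 208 kbps = 0.208 Mbps.
Per-viewer media rate: 6.748 Mbps.
100 Mbps = 100.0 Mbps; 100.0 / 6.748 = 14.82 → 14 viewers.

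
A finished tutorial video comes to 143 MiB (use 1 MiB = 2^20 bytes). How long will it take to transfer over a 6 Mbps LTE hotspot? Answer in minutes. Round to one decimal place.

File: 143 MiB = 1199.6 Mb.
At 6 Mbps: 1199.6 / 6 = 199.9 s ≈ 3.33 minutes.

3.3 minutes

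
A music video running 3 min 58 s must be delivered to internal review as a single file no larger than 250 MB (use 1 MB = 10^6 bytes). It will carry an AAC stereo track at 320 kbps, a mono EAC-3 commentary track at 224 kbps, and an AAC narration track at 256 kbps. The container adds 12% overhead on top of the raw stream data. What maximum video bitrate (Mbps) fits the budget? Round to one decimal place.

6.7 Mbps

Budget: 250 MB = 2000.0 Mb.
Stream payload after overhead: 2000.0 / 1.12 = 1785.7 Mb.
3 min 58 s = 238 s
Total bitrate budget: 1785.7 Mb / 238 s = 7.503 Mbps.
Audio total: 320 + 224 + 256 = 800 kbps = 0.800 Mbps.
Video: 7.503 − 0.800 = 6.703 Mbps.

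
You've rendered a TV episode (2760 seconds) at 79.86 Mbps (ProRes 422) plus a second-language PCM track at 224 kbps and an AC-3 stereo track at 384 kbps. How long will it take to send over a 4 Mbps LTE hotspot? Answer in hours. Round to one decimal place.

Audio total: 224 + 384 = 608 kbps = 0.608 Mbps.
Total bitrate: 80.468 Mbps.
File: 80.468 Mbps × 2760 s = 222091.7 Mb.
At 4 Mbps: 222091.7 / 4 = 55522.9 s ≈ 15.4 hours.

15.4 hours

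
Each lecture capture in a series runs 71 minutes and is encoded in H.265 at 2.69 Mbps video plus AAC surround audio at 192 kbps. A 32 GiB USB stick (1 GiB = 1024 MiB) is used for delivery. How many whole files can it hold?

71 min = 4260 s
Audio: 192 kbps = 0.192 Mbps.
Total bitrate: 2.882 Mbps.
Per item: 2.882 Mbps × 4260 s = 12,277 Mb = 1,535 MB.
Capacity: 32 GiB = 274,878 Mb; 22.39 items → 22 complete.

22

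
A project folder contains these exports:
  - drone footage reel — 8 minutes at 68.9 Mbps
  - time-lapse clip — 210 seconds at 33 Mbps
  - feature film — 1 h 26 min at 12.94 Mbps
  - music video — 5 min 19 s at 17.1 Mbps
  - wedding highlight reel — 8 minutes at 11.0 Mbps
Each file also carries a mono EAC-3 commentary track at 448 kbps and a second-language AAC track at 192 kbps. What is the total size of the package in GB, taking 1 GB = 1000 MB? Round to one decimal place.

Audio total: 448 + 192 = 640 kbps = 0.640 Mbps.
drone footage reel: 69.540 Mbps × 480 s = 33379.2 Mb
time-lapse clip: 33.640 Mbps × 210 s = 7064.4 Mb
feature film: 13.580 Mbps × 5160 s = 70072.8 Mb
music video: 17.740 Mbps × 319 s = 5659.1 Mb
wedding highlight reel: 11.640 Mbps × 480 s = 5587.2 Mb
Total: 121762.7 Mb = 15220.3 MB.
= 15.22 GB.

15.2 GB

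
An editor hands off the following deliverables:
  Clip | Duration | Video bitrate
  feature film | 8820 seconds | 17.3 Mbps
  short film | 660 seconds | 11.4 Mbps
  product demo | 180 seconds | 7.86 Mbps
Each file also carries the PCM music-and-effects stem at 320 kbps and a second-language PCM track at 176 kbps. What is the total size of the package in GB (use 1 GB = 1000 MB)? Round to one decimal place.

20.8 GB

Audio total: 320 + 176 = 496 kbps = 0.496 Mbps.
feature film: 17.796 Mbps × 8820 s = 156960.7 Mb
short film: 11.896 Mbps × 660 s = 7851.4 Mb
product demo: 8.356 Mbps × 180 s = 1504.1 Mb
Total: 166316.2 Mb = 20789.5 MB.
= 20.79 GB.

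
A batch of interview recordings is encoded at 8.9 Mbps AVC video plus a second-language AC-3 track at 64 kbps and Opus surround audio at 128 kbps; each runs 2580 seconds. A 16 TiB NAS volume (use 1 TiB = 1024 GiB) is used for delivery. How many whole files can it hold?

5999

Audio total: 64 + 128 = 192 kbps = 0.192 Mbps.
Total bitrate: 9.092 Mbps.
Per item: 9.092 Mbps × 2580 s = 23,457 Mb = 2,932 MB.
Capacity: 16 TiB = 140,737,488 Mb; 5999.72 items → 5999 complete.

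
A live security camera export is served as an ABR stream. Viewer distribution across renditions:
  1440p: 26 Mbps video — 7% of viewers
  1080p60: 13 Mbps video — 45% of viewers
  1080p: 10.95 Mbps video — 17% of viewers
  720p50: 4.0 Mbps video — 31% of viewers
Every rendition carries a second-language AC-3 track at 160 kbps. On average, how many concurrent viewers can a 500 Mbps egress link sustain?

Audio: 160 kbps = 0.160 Mbps.
Average per-viewer bitrate: 0.07×26.160 + 0.45×13.160 + 0.17×11.110 + 0.31×4.160 = 10.931 Mbps.
500 Mbps = 500.0 Mbps; 500.0 / 10.931 = 45.74 → 45.

45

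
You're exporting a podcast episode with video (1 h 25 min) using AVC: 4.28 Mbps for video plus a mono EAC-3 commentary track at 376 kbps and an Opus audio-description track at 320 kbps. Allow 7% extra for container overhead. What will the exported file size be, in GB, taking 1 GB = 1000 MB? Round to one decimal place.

1 h 25 min = 85 min = 5100 s
Audio total: 376 + 320 = 696 kbps = 0.696 Mbps.
Total bitrate: 4.28 + 0.696 = 4.976 Mbps.
Stream data: 4.976 Mbps × 5100 s = 25377.6 Mb.
With 7% container overhead: ×1.07.
27,154 Mb ÷ 8 = 3,394 MB → 3.394 GB.

3.4 GB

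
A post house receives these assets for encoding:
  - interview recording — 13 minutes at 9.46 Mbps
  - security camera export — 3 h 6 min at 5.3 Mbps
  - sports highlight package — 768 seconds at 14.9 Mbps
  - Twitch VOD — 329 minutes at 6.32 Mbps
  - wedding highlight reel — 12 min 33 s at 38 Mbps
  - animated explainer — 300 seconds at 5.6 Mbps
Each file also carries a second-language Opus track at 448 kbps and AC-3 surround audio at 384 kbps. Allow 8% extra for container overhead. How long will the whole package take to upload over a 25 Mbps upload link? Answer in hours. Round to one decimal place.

3.1 hours

Audio total: 448 + 384 = 832 kbps = 0.832 Mbps.
interview recording: 10.292 Mbps × 780 s × 1.08 = 8670.0 Mb
security camera export: 6.132 Mbps × 11160 s × 1.08 = 73907.8 Mb
sports highlight package: 15.732 Mbps × 768 s × 1.08 = 13048.8 Mb
Twitch VOD: 7.152 Mbps × 19740 s × 1.08 = 152474.9 Mb
wedding highlight reel: 38.832 Mbps × 753 s × 1.08 = 31579.7 Mb
animated explainer: 6.432 Mbps × 300 s × 1.08 = 2084.0 Mb
Total: 281765.1 Mb = 35220.6 MB.
At 25 Mbps: 281765.1 / 25 = 11271 s ≈ 3.13 hours.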